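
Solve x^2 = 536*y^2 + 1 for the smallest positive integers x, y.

(x, y) = (145925, 6303)

First expand sqrt(536) as a continued fraction. With x_i = (sqrt(536) + m_i)/d_i and (m_0, d_0) = (0, 1): a_0 = floor(sqrt(536)) = 23, since 23^2 = 529 <= 536 < 576 = 24^2.
Iterate m_{i+1} = d_i*a_i - m_i, d_{i+1} = (536 - m_{i+1}^2)/d_i, a_{i+1} = floor((a_0 + m_{i+1})/d_{i+1}):
  m_1 = 1*23 - 0 = 23, d_1 = (536 - 23^2)/1 = 7/1 = 7, a_1 = floor((23 + 23)/7) = 6.
  m_2 = 7*6 - 23 = 19, d_2 = (536 - 19^2)/7 = 175/7 = 25, a_2 = floor((23 + 19)/25) = 1.
  m_3 = 25*1 - 19 = 6, d_3 = (536 - 6^2)/25 = 500/25 = 20, a_3 = floor((23 + 6)/20) = 1.
  m_4 = 20*1 - 6 = 14, d_4 = (536 - 14^2)/20 = 340/20 = 17, a_4 = floor((23 + 14)/17) = 2.
  m_5 = 17*2 - 14 = 20, d_5 = (536 - 20^2)/17 = 136/17 = 8, a_5 = floor((23 + 20)/8) = 5.
  m_6 = 8*5 - 20 = 20, d_6 = (536 - 20^2)/8 = 136/8 = 17, a_6 = floor((23 + 20)/17) = 2.
  m_7 = 17*2 - 20 = 14, d_7 = (536 - 14^2)/17 = 340/17 = 20, a_7 = floor((23 + 14)/20) = 1.
  m_8 = 20*1 - 14 = 6, d_8 = (536 - 6^2)/20 = 500/20 = 25, a_8 = floor((23 + 6)/25) = 1.
  m_9 = 25*1 - 6 = 19, d_9 = (536 - 19^2)/25 = 175/25 = 7, a_9 = floor((23 + 19)/7) = 6.
  m_10 = 7*6 - 19 = 23, d_10 = (536 - 23^2)/7 = 7/7 = 1, a_10 = floor((23 + 23)/1) = 46.
  m_11 = 1*46 - 23 = 23, d_11 = (536 - 23^2)/1 = 7/1 = 7: (m_11, d_11) = (m_1, d_1) = (23, 7), so from here the quotients repeat a_1, ..., a_10; the period length is 10.
So sqrt(536) = [23; (6, 1, 1, 2, 5, 2, 1, 1, 6, 46)] with period length k = 10.
k is even, so the fundamental solution of x^2 - 536y^2 = 1 is (p_{k-1}, q_{k-1}) = (p_9, q_9); compute convergents through index 9.
Convergents (p_i = a_i*p_{i-1} + p_{i-2}, q_i = a_i*q_{i-1} + q_{i-2} with p_{-2}=0, p_{-1}=1, q_{-2}=1, q_{-1}=0):
  i=0: a_0=23, p_0 = 23*1 + 0 = 23, q_0 = 23*0 + 1 = 1.
  i=1: a_1=6, p_1 = 6*23 + 1 = 139, q_1 = 6*1 + 0 = 6.
  i=2: a_2=1, p_2 = 1*139 + 23 = 162, q_2 = 1*6 + 1 = 7.
  i=3: a_3=1, p_3 = 1*162 + 139 = 301, q_3 = 1*7 + 6 = 13.
  i=4: a_4=2, p_4 = 2*301 + 162 = 764, q_4 = 2*13 + 7 = 33.
  i=5: a_5=5, p_5 = 5*764 + 301 = 4121, q_5 = 5*33 + 13 = 178.
  i=6: a_6=2, p_6 = 2*4121 + 764 = 9006, q_6 = 2*178 + 33 = 389.
  i=7: a_7=1, p_7 = 1*9006 + 4121 = 13127, q_7 = 1*389 + 178 = 567.
  i=8: a_8=1, p_8 = 1*13127 + 9006 = 22133, q_8 = 1*567 + 389 = 956.
  i=9: a_9=6, p_9 = 6*22133 + 13127 = 145925, q_9 = 6*956 + 567 = 6303.
Check: 145925^2 - 536*6303^2 = 21294105625 - 21294105624 = 1, so (x, y) = (145925, 6303) solves the equation, and by the theorem it is the least positive solution.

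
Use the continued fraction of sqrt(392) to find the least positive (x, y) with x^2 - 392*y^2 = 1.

First expand sqrt(392) as a continued fraction. With x_i = (sqrt(392) + m_i)/d_i and (m_0, d_0) = (0, 1): a_0 = floor(sqrt(392)) = 19, since 19^2 = 361 <= 392 < 400 = 20^2.
Iterate m_{i+1} = d_i*a_i - m_i, d_{i+1} = (392 - m_{i+1}^2)/d_i, a_{i+1} = floor((a_0 + m_{i+1})/d_{i+1}):
  m_1 = 1*19 - 0 = 19, d_1 = (392 - 19^2)/1 = 31/1 = 31, a_1 = floor((19 + 19)/31) = 1.
  m_2 = 31*1 - 19 = 12, d_2 = (392 - 12^2)/31 = 248/31 = 8, a_2 = floor((19 + 12)/8) = 3.
  m_3 = 8*3 - 12 = 12, d_3 = (392 - 12^2)/8 = 248/8 = 31, a_3 = floor((19 + 12)/31) = 1.
  m_4 = 31*1 - 12 = 19, d_4 = (392 - 19^2)/31 = 31/31 = 1, a_4 = floor((19 + 19)/1) = 38.
  m_5 = 1*38 - 19 = 19, d_5 = (392 - 19^2)/1 = 31/1 = 31: (m_5, d_5) = (m_1, d_1) = (19, 31), so from here the quotients repeat a_1, ..., a_4; the period length is 4.
So sqrt(392) = [19; (1, 3, 1, 38)] with period length k = 4.
k is even, so the fundamental solution of x^2 - 392y^2 = 1 is (p_{k-1}, q_{k-1}) = (p_3, q_3); compute convergents through index 3.
Convergents (p_i = a_i*p_{i-1} + p_{i-2}, q_i = a_i*q_{i-1} + q_{i-2} with p_{-2}=0, p_{-1}=1, q_{-2}=1, q_{-1}=0):
  i=0: a_0=19, p_0 = 19*1 + 0 = 19, q_0 = 19*0 + 1 = 1.
  i=1: a_1=1, p_1 = 1*19 + 1 = 20, q_1 = 1*1 + 0 = 1.
  i=2: a_2=3, p_2 = 3*20 + 19 = 79, q_2 = 3*1 + 1 = 4.
  i=3: a_3=1, p_3 = 1*79 + 20 = 99, q_3 = 1*4 + 1 = 5.
Check: 99^2 - 392*5^2 = 9801 - 9800 = 1, so (x, y) = (99, 5) solves the equation, and by the theorem it is the least positive solution.

(x, y) = (99, 5)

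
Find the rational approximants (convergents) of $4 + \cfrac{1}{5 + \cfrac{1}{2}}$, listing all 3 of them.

4/1, 21/5, 46/11

Using the convergent recurrence p_i = a_i*p_{i-1} + p_{i-2}, q_i = a_i*q_{i-1} + q_{i-2} with p_{-2}=0, p_{-1}=1, q_{-2}=1, q_{-1}=0:
  i=0: a_0=4, p_0 = 4*1 + 0 = 4, q_0 = 4*0 + 1 = 1.
  i=1: a_1=5, p_1 = 5*4 + 1 = 21, q_1 = 5*1 + 0 = 5.
  i=2: a_2=2, p_2 = 2*21 + 4 = 46, q_2 = 2*5 + 1 = 11.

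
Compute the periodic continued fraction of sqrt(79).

Write x_i = (sqrt(79) + m_i)/d_i with (m_0, d_0) = (0, 1). a_0 = floor(sqrt(79)) = 8, since 8^2 = 64 <= 79 < 81 = 9^2.
Iterate m_{i+1} = d_i*a_i - m_i, d_{i+1} = (79 - m_{i+1}^2)/d_i, a_{i+1} = floor((a_0 + m_{i+1})/d_{i+1}):
  m_1 = 1*8 - 0 = 8, d_1 = (79 - 8^2)/1 = 15/1 = 15, a_1 = floor((8 + 8)/15) = 1.
  m_2 = 15*1 - 8 = 7, d_2 = (79 - 7^2)/15 = 30/15 = 2, a_2 = floor((8 + 7)/2) = 7.
  m_3 = 2*7 - 7 = 7, d_3 = (79 - 7^2)/2 = 30/2 = 15, a_3 = floor((8 + 7)/15) = 1.
  m_4 = 15*1 - 7 = 8, d_4 = (79 - 8^2)/15 = 15/15 = 1, a_4 = floor((8 + 8)/1) = 16.
  m_5 = 1*16 - 8 = 8, d_5 = (79 - 8^2)/1 = 15/1 = 15: (m_5, d_5) = (m_1, d_1) = (8, 15), so from here the quotients repeat a_1, ..., a_4; the period length is 4.
Hence the expansion of sqrt(79) is a_0 = 8 followed by the repeating block 1, 7, 1, 16 (period 4).

[8; (1, 7, 1, 16)]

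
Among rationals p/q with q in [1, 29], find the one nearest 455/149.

58/19

Expand x = 455/149 as a continued fraction with the Euclidean algorithm:
  455 = 3*149 + 8, so a_0 = 3.
  149 = 18*8 + 5, so a_1 = 18.
  8 = 1*5 + 3, so a_2 = 1.
  5 = 1*3 + 2, so a_3 = 1.
  3 = 1*2 + 1, so a_4 = 1.
  2 = 2*1 + 0, so a_5 = 2.
so x = [3; 18, 1, 1, 1, 2].
Convergents (p_i = a_i*p_{i-1} + p_{i-2}, q_i = a_i*q_{i-1} + q_{i-2} with p_{-2}=0, p_{-1}=1, q_{-2}=1, q_{-1}=0), until the denominator exceeds 29:
  i=0: a_0=3, p_0 = 3*1 + 0 = 3, q_0 = 3*0 + 1 = 1.
  i=1: a_1=18, p_1 = 18*3 + 1 = 55, q_1 = 18*1 + 0 = 18.
  i=2: a_2=1, p_2 = 1*55 + 3 = 58, q_2 = 1*18 + 1 = 19.
  i=3: a_3=1, p_3 = 1*58 + 55 = 113, q_3 = 1*19 + 18 = 37.
q_3 = 37 > 29, so the last convergent with denominator <= 29 is p_2/q_2 = 58/19.
The closest fraction with denominator <= 29 is either p_2/q_2 or the intermediate fraction (k*p_2 + p_1)/(k*q_2 + q_1) with the largest k >= 1 whose denominator stays <= 29; these approach x as k grows, and every other convergent or intermediate fraction in range is farther away.
Largest k: floor((29 - q_1)/q_2) = floor((29 - 18)/19) = 0.
Since k = 0, no intermediate fraction beyond p_2/q_2 has denominator <= 29, so the convergent 58/19 is the closest (its error is |455*19 - 58*149|/(149*19) = 3/2831).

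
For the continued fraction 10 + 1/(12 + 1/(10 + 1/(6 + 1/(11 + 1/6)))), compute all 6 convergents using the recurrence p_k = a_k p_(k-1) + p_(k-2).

Using the convergent recurrence p_i = a_i*p_{i-1} + p_{i-2}, q_i = a_i*q_{i-1} + q_{i-2} with p_{-2}=0, p_{-1}=1, q_{-2}=1, q_{-1}=0:
  i=0: a_0=10, p_0 = 10*1 + 0 = 10, q_0 = 10*0 + 1 = 1.
  i=1: a_1=12, p_1 = 12*10 + 1 = 121, q_1 = 12*1 + 0 = 12.
  i=2: a_2=10, p_2 = 10*121 + 10 = 1220, q_2 = 10*12 + 1 = 121.
  i=3: a_3=6, p_3 = 6*1220 + 121 = 7441, q_3 = 6*121 + 12 = 738.
  i=4: a_4=11, p_4 = 11*7441 + 1220 = 83071, q_4 = 11*738 + 121 = 8239.
  i=5: a_5=6, p_5 = 6*83071 + 7441 = 505867, q_5 = 6*8239 + 738 = 50172.

10/1, 121/12, 1220/121, 7441/738, 83071/8239, 505867/50172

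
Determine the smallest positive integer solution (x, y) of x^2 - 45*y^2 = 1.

First expand sqrt(45) as a continued fraction. With x_i = (sqrt(45) + m_i)/d_i and (m_0, d_0) = (0, 1): a_0 = floor(sqrt(45)) = 6, since 6^2 = 36 <= 45 < 49 = 7^2.
Iterate m_{i+1} = d_i*a_i - m_i, d_{i+1} = (45 - m_{i+1}^2)/d_i, a_{i+1} = floor((a_0 + m_{i+1})/d_{i+1}):
  m_1 = 1*6 - 0 = 6, d_1 = (45 - 6^2)/1 = 9/1 = 9, a_1 = floor((6 + 6)/9) = 1.
  m_2 = 9*1 - 6 = 3, d_2 = (45 - 3^2)/9 = 36/9 = 4, a_2 = floor((6 + 3)/4) = 2.
  m_3 = 4*2 - 3 = 5, d_3 = (45 - 5^2)/4 = 20/4 = 5, a_3 = floor((6 + 5)/5) = 2.
  m_4 = 5*2 - 5 = 5, d_4 = (45 - 5^2)/5 = 20/5 = 4, a_4 = floor((6 + 5)/4) = 2.
  m_5 = 4*2 - 5 = 3, d_5 = (45 - 3^2)/4 = 36/4 = 9, a_5 = floor((6 + 3)/9) = 1.
  m_6 = 9*1 - 3 = 6, d_6 = (45 - 6^2)/9 = 9/9 = 1, a_6 = floor((6 + 6)/1) = 12.
  m_7 = 1*12 - 6 = 6, d_7 = (45 - 6^2)/1 = 9/1 = 9: (m_7, d_7) = (m_1, d_1) = (6, 9), so from here the quotients repeat a_1, ..., a_6; the period length is 6.
So sqrt(45) = [6; (1, 2, 2, 2, 1, 12)] with period length k = 6.
k is even, so the fundamental solution of x^2 - 45y^2 = 1 is (p_{k-1}, q_{k-1}) = (p_5, q_5); compute convergents through index 5.
Convergents (p_i = a_i*p_{i-1} + p_{i-2}, q_i = a_i*q_{i-1} + q_{i-2} with p_{-2}=0, p_{-1}=1, q_{-2}=1, q_{-1}=0):
  i=0: a_0=6, p_0 = 6*1 + 0 = 6, q_0 = 6*0 + 1 = 1.
  i=1: a_1=1, p_1 = 1*6 + 1 = 7, q_1 = 1*1 + 0 = 1.
  i=2: a_2=2, p_2 = 2*7 + 6 = 20, q_2 = 2*1 + 1 = 3.
  i=3: a_3=2, p_3 = 2*20 + 7 = 47, q_3 = 2*3 + 1 = 7.
  i=4: a_4=2, p_4 = 2*47 + 20 = 114, q_4 = 2*7 + 3 = 17.
  i=5: a_5=1, p_5 = 1*114 + 47 = 161, q_5 = 1*17 + 7 = 24.
Check: 161^2 - 45*24^2 = 25921 - 25920 = 1, so (x, y) = (161, 24) solves the equation, and by the theorem it is the least positive solution.

(x, y) = (161, 24)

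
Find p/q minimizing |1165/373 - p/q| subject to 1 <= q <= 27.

Expand x = 1165/373 as a continued fraction with the Euclidean algorithm:
  1165 = 3*373 + 46, so a_0 = 3.
  373 = 8*46 + 5, so a_1 = 8.
  46 = 9*5 + 1, so a_2 = 9.
  5 = 5*1 + 0, so a_3 = 5.
so x = [3; 8, 9, 5].
Convergents (p_i = a_i*p_{i-1} + p_{i-2}, q_i = a_i*q_{i-1} + q_{i-2} with p_{-2}=0, p_{-1}=1, q_{-2}=1, q_{-1}=0), until the denominator exceeds 27:
  i=0: a_0=3, p_0 = 3*1 + 0 = 3, q_0 = 3*0 + 1 = 1.
  i=1: a_1=8, p_1 = 8*3 + 1 = 25, q_1 = 8*1 + 0 = 8.
  i=2: a_2=9, p_2 = 9*25 + 3 = 228, q_2 = 9*8 + 1 = 73.
q_2 = 73 > 27, so the last convergent with denominator <= 27 is p_1/q_1 = 25/8.
The closest fraction with denominator <= 27 is either p_1/q_1 or the intermediate fraction (k*p_1 + p_0)/(k*q_1 + q_0) with the largest k >= 1 whose denominator stays <= 27; these approach x as k grows, and every other convergent or intermediate fraction in range is farther away.
Largest k: floor((27 - q_0)/q_1) = floor((27 - 1)/8) = 3.
That gives (3*25 + 3)/(3*8 + 1) = 78/25.
Compare the errors: |x - 25/8| = |1165*8 - 25*373|/(373*8) = 5/2984, and |x - 78/25| = |1165*25 - 78*373|/(373*25) = 31/9325.
Cross-multiplying, 5*9325 = 46625 < 92504 = 31*2984, so 5/2984 is smaller: the convergent 25/8 is closer to x than 78/25.

25/8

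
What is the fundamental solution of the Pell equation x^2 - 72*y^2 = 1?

First expand sqrt(72) as a continued fraction. With x_i = (sqrt(72) + m_i)/d_i and (m_0, d_0) = (0, 1): a_0 = floor(sqrt(72)) = 8, since 8^2 = 64 <= 72 < 81 = 9^2.
Iterate m_{i+1} = d_i*a_i - m_i, d_{i+1} = (72 - m_{i+1}^2)/d_i, a_{i+1} = floor((a_0 + m_{i+1})/d_{i+1}):
  m_1 = 1*8 - 0 = 8, d_1 = (72 - 8^2)/1 = 8/1 = 8, a_1 = floor((8 + 8)/8) = 2.
  m_2 = 8*2 - 8 = 8, d_2 = (72 - 8^2)/8 = 8/8 = 1, a_2 = floor((8 + 8)/1) = 16.
  m_3 = 1*16 - 8 = 8, d_3 = (72 - 8^2)/1 = 8/1 = 8: (m_3, d_3) = (m_1, d_1) = (8, 8), so from here the quotients repeat a_1, a_2; the period length is 2.
So sqrt(72) = [8; (2, 16)] with period length k = 2.
k is even, so the fundamental solution of x^2 - 72y^2 = 1 is (p_{k-1}, q_{k-1}) = (p_1, q_1); compute convergents through index 1.
Convergents (p_i = a_i*p_{i-1} + p_{i-2}, q_i = a_i*q_{i-1} + q_{i-2} with p_{-2}=0, p_{-1}=1, q_{-2}=1, q_{-1}=0):
  i=0: a_0=8, p_0 = 8*1 + 0 = 8, q_0 = 8*0 + 1 = 1.
  i=1: a_1=2, p_1 = 2*8 + 1 = 17, q_1 = 2*1 + 0 = 2.
Check: 17^2 - 72*2^2 = 289 - 288 = 1, so (x, y) = (17, 2) solves the equation, and by the theorem it is the least positive solution.

(x, y) = (17, 2)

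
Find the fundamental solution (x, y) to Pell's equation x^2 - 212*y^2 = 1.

First expand sqrt(212) as a continued fraction. With x_i = (sqrt(212) + m_i)/d_i and (m_0, d_0) = (0, 1): a_0 = floor(sqrt(212)) = 14, since 14^2 = 196 <= 212 < 225 = 15^2.
Iterate m_{i+1} = d_i*a_i - m_i, d_{i+1} = (212 - m_{i+1}^2)/d_i, a_{i+1} = floor((a_0 + m_{i+1})/d_{i+1}):
  m_1 = 1*14 - 0 = 14, d_1 = (212 - 14^2)/1 = 16/1 = 16, a_1 = floor((14 + 14)/16) = 1.
  m_2 = 16*1 - 14 = 2, d_2 = (212 - 2^2)/16 = 208/16 = 13, a_2 = floor((14 + 2)/13) = 1.
  m_3 = 13*1 - 2 = 11, d_3 = (212 - 11^2)/13 = 91/13 = 7, a_3 = floor((14 + 11)/7) = 3.
  m_4 = 7*3 - 11 = 10, d_4 = (212 - 10^2)/7 = 112/7 = 16, a_4 = floor((14 + 10)/16) = 1.
  m_5 = 16*1 - 10 = 6, d_5 = (212 - 6^2)/16 = 176/16 = 11, a_5 = floor((14 + 6)/11) = 1.
  m_6 = 11*1 - 6 = 5, d_6 = (212 - 5^2)/11 = 187/11 = 17, a_6 = floor((14 + 5)/17) = 1.
  m_7 = 17*1 - 5 = 12, d_7 = (212 - 12^2)/17 = 68/17 = 4, a_7 = floor((14 + 12)/4) = 6.
  m_8 = 4*6 - 12 = 12, d_8 = (212 - 12^2)/4 = 68/4 = 17, a_8 = floor((14 + 12)/17) = 1.
  m_9 = 17*1 - 12 = 5, d_9 = (212 - 5^2)/17 = 187/17 = 11, a_9 = floor((14 + 5)/11) = 1.
  m_10 = 11*1 - 5 = 6, d_10 = (212 - 6^2)/11 = 176/11 = 16, a_10 = floor((14 + 6)/16) = 1.
  m_11 = 16*1 - 6 = 10, d_11 = (212 - 10^2)/16 = 112/16 = 7, a_11 = floor((14 + 10)/7) = 3.
  m_12 = 7*3 - 10 = 11, d_12 = (212 - 11^2)/7 = 91/7 = 13, a_12 = floor((14 + 11)/13) = 1.
  m_13 = 13*1 - 11 = 2, d_13 = (212 - 2^2)/13 = 208/13 = 16, a_13 = floor((14 + 2)/16) = 1.
  m_14 = 16*1 - 2 = 14, d_14 = (212 - 14^2)/16 = 16/16 = 1, a_14 = floor((14 + 14)/1) = 28.
  m_15 = 1*28 - 14 = 14, d_15 = (212 - 14^2)/1 = 16/1 = 16: (m_15, d_15) = (m_1, d_1) = (14, 16), so from here the quotients repeat a_1, ..., a_14; the period length is 14.
So sqrt(212) = [14; (1, 1, 3, 1, 1, 1, 6, 1, 1, 1, 3, 1, 1, 28)] with period length k = 14.
k is even, so the fundamental solution of x^2 - 212y^2 = 1 is (p_{k-1}, q_{k-1}) = (p_13, q_13); compute convergents through index 13.
Convergents (p_i = a_i*p_{i-1} + p_{i-2}, q_i = a_i*q_{i-1} + q_{i-2} with p_{-2}=0, p_{-1}=1, q_{-2}=1, q_{-1}=0):
  i=0: a_0=14, p_0 = 14*1 + 0 = 14, q_0 = 14*0 + 1 = 1.
  i=1: a_1=1, p_1 = 1*14 + 1 = 15, q_1 = 1*1 + 0 = 1.
  i=2: a_2=1, p_2 = 1*15 + 14 = 29, q_2 = 1*1 + 1 = 2.
  i=3: a_3=3, p_3 = 3*29 + 15 = 102, q_3 = 3*2 + 1 = 7.
  i=4: a_4=1, p_4 = 1*102 + 29 = 131, q_4 = 1*7 + 2 = 9.
  i=5: a_5=1, p_5 = 1*131 + 102 = 233, q_5 = 1*9 + 7 = 16.
  i=6: a_6=1, p_6 = 1*233 + 131 = 364, q_6 = 1*16 + 9 = 25.
  i=7: a_7=6, p_7 = 6*364 + 233 = 2417, q_7 = 6*25 + 16 = 166.
  i=8: a_8=1, p_8 = 1*2417 + 364 = 2781, q_8 = 1*166 + 25 = 191.
  i=9: a_9=1, p_9 = 1*2781 + 2417 = 5198, q_9 = 1*191 + 166 = 357.
  i=10: a_10=1, p_10 = 1*5198 + 2781 = 7979, q_10 = 1*357 + 191 = 548.
  i=11: a_11=3, p_11 = 3*7979 + 5198 = 29135, q_11 = 3*548 + 357 = 2001.
  i=12: a_12=1, p_12 = 1*29135 + 7979 = 37114, q_12 = 1*2001 + 548 = 2549.
  i=13: a_13=1, p_13 = 1*37114 + 29135 = 66249, q_13 = 1*2549 + 2001 = 4550.
Check: 66249^2 - 212*4550^2 = 4388930001 - 4388930000 = 1, so (x, y) = (66249, 4550) solves the equation, and by the theorem it is the least positive solution.

(x, y) = (66249, 4550)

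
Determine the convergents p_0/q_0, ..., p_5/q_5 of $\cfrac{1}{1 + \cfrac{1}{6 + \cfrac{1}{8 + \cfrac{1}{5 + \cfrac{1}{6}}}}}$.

Using the convergent recurrence p_i = a_i*p_{i-1} + p_{i-2}, q_i = a_i*q_{i-1} + q_{i-2} with p_{-2}=0, p_{-1}=1, q_{-2}=1, q_{-1}=0:
  i=0: a_0=0, p_0 = 0*1 + 0 = 0, q_0 = 0*0 + 1 = 1.
  i=1: a_1=1, p_1 = 1*0 + 1 = 1, q_1 = 1*1 + 0 = 1.
  i=2: a_2=6, p_2 = 6*1 + 0 = 6, q_2 = 6*1 + 1 = 7.
  i=3: a_3=8, p_3 = 8*6 + 1 = 49, q_3 = 8*7 + 1 = 57.
  i=4: a_4=5, p_4 = 5*49 + 6 = 251, q_4 = 5*57 + 7 = 292.
  i=5: a_5=6, p_5 = 6*251 + 49 = 1555, q_5 = 6*292 + 57 = 1809.

0/1, 1/1, 6/7, 49/57, 251/292, 1555/1809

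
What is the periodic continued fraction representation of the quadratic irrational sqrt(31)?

Write x_i = (sqrt(31) + m_i)/d_i with (m_0, d_0) = (0, 1). a_0 = floor(sqrt(31)) = 5, since 5^2 = 25 <= 31 < 36 = 6^2.
Iterate m_{i+1} = d_i*a_i - m_i, d_{i+1} = (31 - m_{i+1}^2)/d_i, a_{i+1} = floor((a_0 + m_{i+1})/d_{i+1}):
  m_1 = 1*5 - 0 = 5, d_1 = (31 - 5^2)/1 = 6/1 = 6, a_1 = floor((5 + 5)/6) = 1.
  m_2 = 6*1 - 5 = 1, d_2 = (31 - 1^2)/6 = 30/6 = 5, a_2 = floor((5 + 1)/5) = 1.
  m_3 = 5*1 - 1 = 4, d_3 = (31 - 4^2)/5 = 15/5 = 3, a_3 = floor((5 + 4)/3) = 3.
  m_4 = 3*3 - 4 = 5, d_4 = (31 - 5^2)/3 = 6/3 = 2, a_4 = floor((5 + 5)/2) = 5.
  m_5 = 2*5 - 5 = 5, d_5 = (31 - 5^2)/2 = 6/2 = 3, a_5 = floor((5 + 5)/3) = 3.
  m_6 = 3*3 - 5 = 4, d_6 = (31 - 4^2)/3 = 15/3 = 5, a_6 = floor((5 + 4)/5) = 1.
  m_7 = 5*1 - 4 = 1, d_7 = (31 - 1^2)/5 = 30/5 = 6, a_7 = floor((5 + 1)/6) = 1.
  m_8 = 6*1 - 1 = 5, d_8 = (31 - 5^2)/6 = 6/6 = 1, a_8 = floor((5 + 5)/1) = 10.
  m_9 = 1*10 - 5 = 5, d_9 = (31 - 5^2)/1 = 6/1 = 6: (m_9, d_9) = (m_1, d_1) = (5, 6), so from here the quotients repeat a_1, ..., a_8; the period length is 8.
Hence the expansion of sqrt(31) is a_0 = 5 followed by the repeating block 1, 1, 3, 5, 3, 1, 1, 10 (period 8).

[5; (1, 1, 3, 5, 3, 1, 1, 10)]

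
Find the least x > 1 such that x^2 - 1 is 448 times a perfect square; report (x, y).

First expand sqrt(448) as a continued fraction. With x_i = (sqrt(448) + m_i)/d_i and (m_0, d_0) = (0, 1): a_0 = floor(sqrt(448)) = 21, since 21^2 = 441 <= 448 < 484 = 22^2.
Iterate m_{i+1} = d_i*a_i - m_i, d_{i+1} = (448 - m_{i+1}^2)/d_i, a_{i+1} = floor((a_0 + m_{i+1})/d_{i+1}):
  m_1 = 1*21 - 0 = 21, d_1 = (448 - 21^2)/1 = 7/1 = 7, a_1 = floor((21 + 21)/7) = 6.
  m_2 = 7*6 - 21 = 21, d_2 = (448 - 21^2)/7 = 7/7 = 1, a_2 = floor((21 + 21)/1) = 42.
  m_3 = 1*42 - 21 = 21, d_3 = (448 - 21^2)/1 = 7/1 = 7: (m_3, d_3) = (m_1, d_1) = (21, 7), so from here the quotients repeat a_1, a_2; the period length is 2.
So sqrt(448) = [21; (6, 42)] with period length k = 2.
k is even, so the fundamental solution of x^2 - 448y^2 = 1 is (p_{k-1}, q_{k-1}) = (p_1, q_1); compute convergents through index 1.
Convergents (p_i = a_i*p_{i-1} + p_{i-2}, q_i = a_i*q_{i-1} + q_{i-2} with p_{-2}=0, p_{-1}=1, q_{-2}=1, q_{-1}=0):
  i=0: a_0=21, p_0 = 21*1 + 0 = 21, q_0 = 21*0 + 1 = 1.
  i=1: a_1=6, p_1 = 6*21 + 1 = 127, q_1 = 6*1 + 0 = 6.
Check: 127^2 - 448*6^2 = 16129 - 16128 = 1, so (x, y) = (127, 6) solves the equation, and by the theorem it is the least positive solution.

(x, y) = (127, 6)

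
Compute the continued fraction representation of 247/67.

[3; 1, 2, 5, 4]

Run the Euclidean algorithm on 247 and 67; the successive quotients are the partial quotients a_0, a_1, ... (each step inverts the fractional part left over by the previous one):
  247 = 3*67 + 46, so a_0 = 3.
  67 = 1*46 + 21, so a_1 = 1.
  46 = 2*21 + 4, so a_2 = 2.
  21 = 5*4 + 1, so a_3 = 5.
  4 = 4*1 + 0, so a_4 = 4.
The remainder reaches 0 after 5 divisions, so the expansion has 5 partial quotients, read off in order.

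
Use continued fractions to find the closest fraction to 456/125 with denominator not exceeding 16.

Expand x = 456/125 as a continued fraction with the Euclidean algorithm:
  456 = 3*125 + 81, so a_0 = 3.
  125 = 1*81 + 44, so a_1 = 1.
  81 = 1*44 + 37, so a_2 = 1.
  44 = 1*37 + 7, so a_3 = 1.
  37 = 5*7 + 2, so a_4 = 5.
  7 = 3*2 + 1, so a_5 = 3.
  2 = 2*1 + 0, so a_6 = 2.
so x = [3; 1, 1, 1, 5, 3, 2].
Convergents (p_i = a_i*p_{i-1} + p_{i-2}, q_i = a_i*q_{i-1} + q_{i-2} with p_{-2}=0, p_{-1}=1, q_{-2}=1, q_{-1}=0), until the denominator exceeds 16:
  i=0: a_0=3, p_0 = 3*1 + 0 = 3, q_0 = 3*0 + 1 = 1.
  i=1: a_1=1, p_1 = 1*3 + 1 = 4, q_1 = 1*1 + 0 = 1.
  i=2: a_2=1, p_2 = 1*4 + 3 = 7, q_2 = 1*1 + 1 = 2.
  i=3: a_3=1, p_3 = 1*7 + 4 = 11, q_3 = 1*2 + 1 = 3.
  i=4: a_4=5, p_4 = 5*11 + 7 = 62, q_4 = 5*3 + 2 = 17.
q_4 = 17 > 16, so the last convergent with denominator <= 16 is p_3/q_3 = 11/3.
The closest fraction with denominator <= 16 is either p_3/q_3 or the intermediate fraction (k*p_3 + p_2)/(k*q_3 + q_2) with the largest k >= 1 whose denominator stays <= 16; these approach x as k grows, and every other convergent or intermediate fraction in range is farther away.
Largest k: floor((16 - q_2)/q_3) = floor((16 - 2)/3) = 4.
That gives (4*11 + 7)/(4*3 + 2) = 51/14.
Compare the errors: |x - 11/3| = |456*3 - 11*125|/(125*3) = 7/375, and |x - 51/14| = |456*14 - 51*125|/(125*14) = 9/1750.
Cross-multiplying, 9*375 = 3375 < 12250 = 7*1750, so 9/1750 is smaller: the intermediate fraction 51/14 is closer to x than 11/3.

51/14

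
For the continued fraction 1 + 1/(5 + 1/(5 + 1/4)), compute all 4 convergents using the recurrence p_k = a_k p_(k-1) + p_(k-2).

Using the convergent recurrence p_i = a_i*p_{i-1} + p_{i-2}, q_i = a_i*q_{i-1} + q_{i-2} with p_{-2}=0, p_{-1}=1, q_{-2}=1, q_{-1}=0:
  i=0: a_0=1, p_0 = 1*1 + 0 = 1, q_0 = 1*0 + 1 = 1.
  i=1: a_1=5, p_1 = 5*1 + 1 = 6, q_1 = 5*1 + 0 = 5.
  i=2: a_2=5, p_2 = 5*6 + 1 = 31, q_2 = 5*5 + 1 = 26.
  i=3: a_3=4, p_3 = 4*31 + 6 = 130, q_3 = 4*26 + 5 = 109.

1/1, 6/5, 31/26, 130/109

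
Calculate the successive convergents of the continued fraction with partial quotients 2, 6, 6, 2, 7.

2/1, 13/6, 80/37, 173/80, 1291/597

Using the convergent recurrence p_i = a_i*p_{i-1} + p_{i-2}, q_i = a_i*q_{i-1} + q_{i-2} with p_{-2}=0, p_{-1}=1, q_{-2}=1, q_{-1}=0:
  i=0: a_0=2, p_0 = 2*1 + 0 = 2, q_0 = 2*0 + 1 = 1.
  i=1: a_1=6, p_1 = 6*2 + 1 = 13, q_1 = 6*1 + 0 = 6.
  i=2: a_2=6, p_2 = 6*13 + 2 = 80, q_2 = 6*6 + 1 = 37.
  i=3: a_3=2, p_3 = 2*80 + 13 = 173, q_3 = 2*37 + 6 = 80.
  i=4: a_4=7, p_4 = 7*173 + 80 = 1291, q_4 = 7*80 + 37 = 597.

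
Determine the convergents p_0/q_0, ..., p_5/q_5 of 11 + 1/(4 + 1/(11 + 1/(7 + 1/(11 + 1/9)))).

Using the convergent recurrence p_i = a_i*p_{i-1} + p_{i-2}, q_i = a_i*q_{i-1} + q_{i-2} with p_{-2}=0, p_{-1}=1, q_{-2}=1, q_{-1}=0:
  i=0: a_0=11, p_0 = 11*1 + 0 = 11, q_0 = 11*0 + 1 = 1.
  i=1: a_1=4, p_1 = 4*11 + 1 = 45, q_1 = 4*1 + 0 = 4.
  i=2: a_2=11, p_2 = 11*45 + 11 = 506, q_2 = 11*4 + 1 = 45.
  i=3: a_3=7, p_3 = 7*506 + 45 = 3587, q_3 = 7*45 + 4 = 319.
  i=4: a_4=11, p_4 = 11*3587 + 506 = 39963, q_4 = 11*319 + 45 = 3554.
  i=5: a_5=9, p_5 = 9*39963 + 3587 = 363254, q_5 = 9*3554 + 319 = 32305.

11/1, 45/4, 506/45, 3587/319, 39963/3554, 363254/32305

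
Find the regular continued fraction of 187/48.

[3; 1, 8, 1, 1, 2]

Run the Euclidean algorithm on 187 and 48; the successive quotients are the partial quotients a_0, a_1, ... (each step inverts the fractional part left over by the previous one):
  187 = 3*48 + 43, so a_0 = 3.
  48 = 1*43 + 5, so a_1 = 1.
  43 = 8*5 + 3, so a_2 = 8.
  5 = 1*3 + 2, so a_3 = 1.
  3 = 1*2 + 1, so a_4 = 1.
  2 = 2*1 + 0, so a_5 = 2.
The remainder reaches 0 after 6 divisions, so the expansion has 6 partial quotients, read off in order.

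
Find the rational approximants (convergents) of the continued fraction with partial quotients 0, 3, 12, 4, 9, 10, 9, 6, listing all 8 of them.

Using the convergent recurrence p_i = a_i*p_{i-1} + p_{i-2}, q_i = a_i*q_{i-1} + q_{i-2} with p_{-2}=0, p_{-1}=1, q_{-2}=1, q_{-1}=0:
  i=0: a_0=0, p_0 = 0*1 + 0 = 0, q_0 = 0*0 + 1 = 1.
  i=1: a_1=3, p_1 = 3*0 + 1 = 1, q_1 = 3*1 + 0 = 3.
  i=2: a_2=12, p_2 = 12*1 + 0 = 12, q_2 = 12*3 + 1 = 37.
  i=3: a_3=4, p_3 = 4*12 + 1 = 49, q_3 = 4*37 + 3 = 151.
  i=4: a_4=9, p_4 = 9*49 + 12 = 453, q_4 = 9*151 + 37 = 1396.
  i=5: a_5=10, p_5 = 10*453 + 49 = 4579, q_5 = 10*1396 + 151 = 14111.
  i=6: a_6=9, p_6 = 9*4579 + 453 = 41664, q_6 = 9*14111 + 1396 = 128395.
  i=7: a_7=6, p_7 = 6*41664 + 4579 = 254563, q_7 = 6*128395 + 14111 = 784481.

0/1, 1/3, 12/37, 49/151, 453/1396, 4579/14111, 41664/128395, 254563/784481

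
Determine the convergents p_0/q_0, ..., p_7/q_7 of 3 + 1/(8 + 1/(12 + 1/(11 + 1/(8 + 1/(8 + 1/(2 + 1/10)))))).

Using the convergent recurrence p_i = a_i*p_{i-1} + p_{i-2}, q_i = a_i*q_{i-1} + q_{i-2} with p_{-2}=0, p_{-1}=1, q_{-2}=1, q_{-1}=0:
  i=0: a_0=3, p_0 = 3*1 + 0 = 3, q_0 = 3*0 + 1 = 1.
  i=1: a_1=8, p_1 = 8*3 + 1 = 25, q_1 = 8*1 + 0 = 8.
  i=2: a_2=12, p_2 = 12*25 + 3 = 303, q_2 = 12*8 + 1 = 97.
  i=3: a_3=11, p_3 = 11*303 + 25 = 3358, q_3 = 11*97 + 8 = 1075.
  i=4: a_4=8, p_4 = 8*3358 + 303 = 27167, q_4 = 8*1075 + 97 = 8697.
  i=5: a_5=8, p_5 = 8*27167 + 3358 = 220694, q_5 = 8*8697 + 1075 = 70651.
  i=6: a_6=2, p_6 = 2*220694 + 27167 = 468555, q_6 = 2*70651 + 8697 = 149999.
  i=7: a_7=10, p_7 = 10*468555 + 220694 = 4906244, q_7 = 10*149999 + 70651 = 1570641.

3/1, 25/8, 303/97, 3358/1075, 27167/8697, 220694/70651, 468555/149999, 4906244/1570641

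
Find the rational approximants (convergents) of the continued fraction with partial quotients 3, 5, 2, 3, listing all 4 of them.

3/1, 16/5, 35/11, 121/38

Using the convergent recurrence p_i = a_i*p_{i-1} + p_{i-2}, q_i = a_i*q_{i-1} + q_{i-2} with p_{-2}=0, p_{-1}=1, q_{-2}=1, q_{-1}=0:
  i=0: a_0=3, p_0 = 3*1 + 0 = 3, q_0 = 3*0 + 1 = 1.
  i=1: a_1=5, p_1 = 5*3 + 1 = 16, q_1 = 5*1 + 0 = 5.
  i=2: a_2=2, p_2 = 2*16 + 3 = 35, q_2 = 2*5 + 1 = 11.
  i=3: a_3=3, p_3 = 3*35 + 16 = 121, q_3 = 3*11 + 5 = 38.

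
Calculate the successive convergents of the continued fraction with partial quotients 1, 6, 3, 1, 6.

1/1, 7/6, 22/19, 29/25, 196/169

Using the convergent recurrence p_i = a_i*p_{i-1} + p_{i-2}, q_i = a_i*q_{i-1} + q_{i-2} with p_{-2}=0, p_{-1}=1, q_{-2}=1, q_{-1}=0:
  i=0: a_0=1, p_0 = 1*1 + 0 = 1, q_0 = 1*0 + 1 = 1.
  i=1: a_1=6, p_1 = 6*1 + 1 = 7, q_1 = 6*1 + 0 = 6.
  i=2: a_2=3, p_2 = 3*7 + 1 = 22, q_2 = 3*6 + 1 = 19.
  i=3: a_3=1, p_3 = 1*22 + 7 = 29, q_3 = 1*19 + 6 = 25.
  i=4: a_4=6, p_4 = 6*29 + 22 = 196, q_4 = 6*25 + 19 = 169.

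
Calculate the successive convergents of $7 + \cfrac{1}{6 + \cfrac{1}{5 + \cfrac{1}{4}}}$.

7/1, 43/6, 222/31, 931/130

Using the convergent recurrence p_i = a_i*p_{i-1} + p_{i-2}, q_i = a_i*q_{i-1} + q_{i-2} with p_{-2}=0, p_{-1}=1, q_{-2}=1, q_{-1}=0:
  i=0: a_0=7, p_0 = 7*1 + 0 = 7, q_0 = 7*0 + 1 = 1.
  i=1: a_1=6, p_1 = 6*7 + 1 = 43, q_1 = 6*1 + 0 = 6.
  i=2: a_2=5, p_2 = 5*43 + 7 = 222, q_2 = 5*6 + 1 = 31.
  i=3: a_3=4, p_3 = 4*222 + 43 = 931, q_3 = 4*31 + 6 = 130.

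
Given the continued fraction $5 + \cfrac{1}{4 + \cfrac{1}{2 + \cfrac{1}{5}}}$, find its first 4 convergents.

5/1, 21/4, 47/9, 256/49

Using the convergent recurrence p_i = a_i*p_{i-1} + p_{i-2}, q_i = a_i*q_{i-1} + q_{i-2} with p_{-2}=0, p_{-1}=1, q_{-2}=1, q_{-1}=0:
  i=0: a_0=5, p_0 = 5*1 + 0 = 5, q_0 = 5*0 + 1 = 1.
  i=1: a_1=4, p_1 = 4*5 + 1 = 21, q_1 = 4*1 + 0 = 4.
  i=2: a_2=2, p_2 = 2*21 + 5 = 47, q_2 = 2*4 + 1 = 9.
  i=3: a_3=5, p_3 = 5*47 + 21 = 256, q_3 = 5*9 + 4 = 49.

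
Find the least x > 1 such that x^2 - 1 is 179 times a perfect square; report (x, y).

(x, y) = (4190210, 313191)

First expand sqrt(179) as a continued fraction. With x_i = (sqrt(179) + m_i)/d_i and (m_0, d_0) = (0, 1): a_0 = floor(sqrt(179)) = 13, since 13^2 = 169 <= 179 < 196 = 14^2.
Iterate m_{i+1} = d_i*a_i - m_i, d_{i+1} = (179 - m_{i+1}^2)/d_i, a_{i+1} = floor((a_0 + m_{i+1})/d_{i+1}):
  m_1 = 1*13 - 0 = 13, d_1 = (179 - 13^2)/1 = 10/1 = 10, a_1 = floor((13 + 13)/10) = 2.
  m_2 = 10*2 - 13 = 7, d_2 = (179 - 7^2)/10 = 130/10 = 13, a_2 = floor((13 + 7)/13) = 1.
  m_3 = 13*1 - 7 = 6, d_3 = (179 - 6^2)/13 = 143/13 = 11, a_3 = floor((13 + 6)/11) = 1.
  m_4 = 11*1 - 6 = 5, d_4 = (179 - 5^2)/11 = 154/11 = 14, a_4 = floor((13 + 5)/14) = 1.
  m_5 = 14*1 - 5 = 9, d_5 = (179 - 9^2)/14 = 98/14 = 7, a_5 = floor((13 + 9)/7) = 3.
  m_6 = 7*3 - 9 = 12, d_6 = (179 - 12^2)/7 = 35/7 = 5, a_6 = floor((13 + 12)/5) = 5.
  m_7 = 5*5 - 12 = 13, d_7 = (179 - 13^2)/5 = 10/5 = 2, a_7 = floor((13 + 13)/2) = 13.
  m_8 = 2*13 - 13 = 13, d_8 = (179 - 13^2)/2 = 10/2 = 5, a_8 = floor((13 + 13)/5) = 5.
  m_9 = 5*5 - 13 = 12, d_9 = (179 - 12^2)/5 = 35/5 = 7, a_9 = floor((13 + 12)/7) = 3.
  m_10 = 7*3 - 12 = 9, d_10 = (179 - 9^2)/7 = 98/7 = 14, a_10 = floor((13 + 9)/14) = 1.
  m_11 = 14*1 - 9 = 5, d_11 = (179 - 5^2)/14 = 154/14 = 11, a_11 = floor((13 + 5)/11) = 1.
  m_12 = 11*1 - 5 = 6, d_12 = (179 - 6^2)/11 = 143/11 = 13, a_12 = floor((13 + 6)/13) = 1.
  m_13 = 13*1 - 6 = 7, d_13 = (179 - 7^2)/13 = 130/13 = 10, a_13 = floor((13 + 7)/10) = 2.
  m_14 = 10*2 - 7 = 13, d_14 = (179 - 13^2)/10 = 10/10 = 1, a_14 = floor((13 + 13)/1) = 26.
  m_15 = 1*26 - 13 = 13, d_15 = (179 - 13^2)/1 = 10/1 = 10: (m_15, d_15) = (m_1, d_1) = (13, 10), so from here the quotients repeat a_1, ..., a_14; the period length is 14.
So sqrt(179) = [13; (2, 1, 1, 1, 3, 5, 13, 5, 3, 1, 1, 1, 2, 26)] with period length k = 14.
k is even, so the fundamental solution of x^2 - 179y^2 = 1 is (p_{k-1}, q_{k-1}) = (p_13, q_13); compute convergents through index 13.
Convergents (p_i = a_i*p_{i-1} + p_{i-2}, q_i = a_i*q_{i-1} + q_{i-2} with p_{-2}=0, p_{-1}=1, q_{-2}=1, q_{-1}=0):
  i=0: a_0=13, p_0 = 13*1 + 0 = 13, q_0 = 13*0 + 1 = 1.
  i=1: a_1=2, p_1 = 2*13 + 1 = 27, q_1 = 2*1 + 0 = 2.
  i=2: a_2=1, p_2 = 1*27 + 13 = 40, q_2 = 1*2 + 1 = 3.
  i=3: a_3=1, p_3 = 1*40 + 27 = 67, q_3 = 1*3 + 2 = 5.
  i=4: a_4=1, p_4 = 1*67 + 40 = 107, q_4 = 1*5 + 3 = 8.
  i=5: a_5=3, p_5 = 3*107 + 67 = 388, q_5 = 3*8 + 5 = 29.
  i=6: a_6=5, p_6 = 5*388 + 107 = 2047, q_6 = 5*29 + 8 = 153.
  i=7: a_7=13, p_7 = 13*2047 + 388 = 26999, q_7 = 13*153 + 29 = 2018.
  i=8: a_8=5, p_8 = 5*26999 + 2047 = 137042, q_8 = 5*2018 + 153 = 10243.
  i=9: a_9=3, p_9 = 3*137042 + 26999 = 438125, q_9 = 3*10243 + 2018 = 32747.
  i=10: a_10=1, p_10 = 1*438125 + 137042 = 575167, q_10 = 1*32747 + 10243 = 42990.
  i=11: a_11=1, p_11 = 1*575167 + 438125 = 1013292, q_11 = 1*42990 + 32747 = 75737.
  i=12: a_12=1, p_12 = 1*1013292 + 575167 = 1588459, q_12 = 1*75737 + 42990 = 118727.
  i=13: a_13=2, p_13 = 2*1588459 + 1013292 = 4190210, q_13 = 2*118727 + 75737 = 313191.
Check: 4190210^2 - 179*313191^2 = 17557859844100 - 17557859844099 = 1, so (x, y) = (4190210, 313191) solves the equation, and by the theorem it is the least positive solution.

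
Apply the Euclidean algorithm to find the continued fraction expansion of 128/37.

Run the Euclidean algorithm on 128 and 37; the successive quotients are the partial quotients a_0, a_1, ... (each step inverts the fractional part left over by the previous one):
  128 = 3*37 + 17, so a_0 = 3.
  37 = 2*17 + 3, so a_1 = 2.
  17 = 5*3 + 2, so a_2 = 5.
  3 = 1*2 + 1, so a_3 = 1.
  2 = 2*1 + 0, so a_4 = 2.
The remainder reaches 0 after 5 divisions, so the expansion has 5 partial quotients, read off in order.

[3; 2, 5, 1, 2]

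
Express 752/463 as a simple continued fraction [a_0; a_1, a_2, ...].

[1; 1, 1, 1, 1, 1, 18, 1, 2]

Run the Euclidean algorithm on 752 and 463; the successive quotients are the partial quotients a_0, a_1, ... (each step inverts the fractional part left over by the previous one):
  752 = 1*463 + 289, so a_0 = 1.
  463 = 1*289 + 174, so a_1 = 1.
  289 = 1*174 + 115, so a_2 = 1.
  174 = 1*115 + 59, so a_3 = 1.
  115 = 1*59 + 56, so a_4 = 1.
  59 = 1*56 + 3, so a_5 = 1.
  56 = 18*3 + 2, so a_6 = 18.
  3 = 1*2 + 1, so a_7 = 1.
  2 = 2*1 + 0, so a_8 = 2.
The remainder reaches 0 after 9 divisions, so the expansion has 9 partial quotients, read off in order.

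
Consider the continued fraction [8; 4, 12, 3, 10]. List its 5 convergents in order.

Using the convergent recurrence p_i = a_i*p_{i-1} + p_{i-2}, q_i = a_i*q_{i-1} + q_{i-2} with p_{-2}=0, p_{-1}=1, q_{-2}=1, q_{-1}=0:
  i=0: a_0=8, p_0 = 8*1 + 0 = 8, q_0 = 8*0 + 1 = 1.
  i=1: a_1=4, p_1 = 4*8 + 1 = 33, q_1 = 4*1 + 0 = 4.
  i=2: a_2=12, p_2 = 12*33 + 8 = 404, q_2 = 12*4 + 1 = 49.
  i=3: a_3=3, p_3 = 3*404 + 33 = 1245, q_3 = 3*49 + 4 = 151.
  i=4: a_4=10, p_4 = 10*1245 + 404 = 12854, q_4 = 10*151 + 49 = 1559.

8/1, 33/4, 404/49, 1245/151, 12854/1559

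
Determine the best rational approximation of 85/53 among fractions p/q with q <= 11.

8/5

Expand x = 85/53 as a continued fraction with the Euclidean algorithm:
  85 = 1*53 + 32, so a_0 = 1.
  53 = 1*32 + 21, so a_1 = 1.
  32 = 1*21 + 11, so a_2 = 1.
  21 = 1*11 + 10, so a_3 = 1.
  11 = 1*10 + 1, so a_4 = 1.
  10 = 10*1 + 0, so a_5 = 10.
so x = [1; 1, 1, 1, 1, 10].
Convergents (p_i = a_i*p_{i-1} + p_{i-2}, q_i = a_i*q_{i-1} + q_{i-2} with p_{-2}=0, p_{-1}=1, q_{-2}=1, q_{-1}=0), until the denominator exceeds 11:
  i=0: a_0=1, p_0 = 1*1 + 0 = 1, q_0 = 1*0 + 1 = 1.
  i=1: a_1=1, p_1 = 1*1 + 1 = 2, q_1 = 1*1 + 0 = 1.
  i=2: a_2=1, p_2 = 1*2 + 1 = 3, q_2 = 1*1 + 1 = 2.
  i=3: a_3=1, p_3 = 1*3 + 2 = 5, q_3 = 1*2 + 1 = 3.
  i=4: a_4=1, p_4 = 1*5 + 3 = 8, q_4 = 1*3 + 2 = 5.
  i=5: a_5=10, p_5 = 10*8 + 5 = 85, q_5 = 10*5 + 3 = 53.
q_5 = 53 > 11, so the last convergent with denominator <= 11 is p_4/q_4 = 8/5.
The closest fraction with denominator <= 11 is either p_4/q_4 or the intermediate fraction (k*p_4 + p_3)/(k*q_4 + q_3) with the largest k >= 1 whose denominator stays <= 11; these approach x as k grows, and every other convergent or intermediate fraction in range is farther away.
Largest k: floor((11 - q_3)/q_4) = floor((11 - 3)/5) = 1.
That gives (1*8 + 5)/(1*5 + 3) = 13/8.
Compare the errors: |x - 8/5| = |85*5 - 8*53|/(53*5) = 1/265, and |x - 13/8| = |85*8 - 13*53|/(53*8) = 9/424.
Cross-multiplying, 1*424 = 424 < 2385 = 9*265, so 1/265 is smaller: the convergent 8/5 is closer to x than 13/8.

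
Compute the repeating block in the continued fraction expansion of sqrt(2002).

[44; (1, 2, 1, 9, 5, 6, 5, 9, 1, 2, 1, 88)]

Write x_i = (sqrt(2002) + m_i)/d_i with (m_0, d_0) = (0, 1). a_0 = floor(sqrt(2002)) = 44, since 44^2 = 1936 <= 2002 < 2025 = 45^2.
Iterate m_{i+1} = d_i*a_i - m_i, d_{i+1} = (2002 - m_{i+1}^2)/d_i, a_{i+1} = floor((a_0 + m_{i+1})/d_{i+1}):
  m_1 = 1*44 - 0 = 44, d_1 = (2002 - 44^2)/1 = 66/1 = 66, a_1 = floor((44 + 44)/66) = 1.
  m_2 = 66*1 - 44 = 22, d_2 = (2002 - 22^2)/66 = 1518/66 = 23, a_2 = floor((44 + 22)/23) = 2.
  m_3 = 23*2 - 22 = 24, d_3 = (2002 - 24^2)/23 = 1426/23 = 62, a_3 = floor((44 + 24)/62) = 1.
  m_4 = 62*1 - 24 = 38, d_4 = (2002 - 38^2)/62 = 558/62 = 9, a_4 = floor((44 + 38)/9) = 9.
  m_5 = 9*9 - 38 = 43, d_5 = (2002 - 43^2)/9 = 153/9 = 17, a_5 = floor((44 + 43)/17) = 5.
  m_6 = 17*5 - 43 = 42, d_6 = (2002 - 42^2)/17 = 238/17 = 14, a_6 = floor((44 + 42)/14) = 6.
  m_7 = 14*6 - 42 = 42, d_7 = (2002 - 42^2)/14 = 238/14 = 17, a_7 = floor((44 + 42)/17) = 5.
  m_8 = 17*5 - 42 = 43, d_8 = (2002 - 43^2)/17 = 153/17 = 9, a_8 = floor((44 + 43)/9) = 9.
  m_9 = 9*9 - 43 = 38, d_9 = (2002 - 38^2)/9 = 558/9 = 62, a_9 = floor((44 + 38)/62) = 1.
  m_10 = 62*1 - 38 = 24, d_10 = (2002 - 24^2)/62 = 1426/62 = 23, a_10 = floor((44 + 24)/23) = 2.
  m_11 = 23*2 - 24 = 22, d_11 = (2002 - 22^2)/23 = 1518/23 = 66, a_11 = floor((44 + 22)/66) = 1.
  m_12 = 66*1 - 22 = 44, d_12 = (2002 - 44^2)/66 = 66/66 = 1, a_12 = floor((44 + 44)/1) = 88.
  m_13 = 1*88 - 44 = 44, d_13 = (2002 - 44^2)/1 = 66/1 = 66: (m_13, d_13) = (m_1, d_1) = (44, 66), so from here the quotients repeat a_1, ..., a_12; the period length is 12.
Hence the expansion of sqrt(2002) is a_0 = 44 followed by the repeating block 1, 2, 1, 9, 5, 6, 5, 9, 1, 2, 1, 88 (period 12).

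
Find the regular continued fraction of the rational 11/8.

Run the Euclidean algorithm on 11 and 8; the successive quotients are the partial quotients a_0, a_1, ... (each step inverts the fractional part left over by the previous one):
  11 = 1*8 + 3, so a_0 = 1.
  8 = 2*3 + 2, so a_1 = 2.
  3 = 1*2 + 1, so a_2 = 1.
  2 = 2*1 + 0, so a_3 = 2.
The remainder reaches 0 after 4 divisions, so the expansion has 4 partial quotients, read off in order.

[1; 2, 1, 2]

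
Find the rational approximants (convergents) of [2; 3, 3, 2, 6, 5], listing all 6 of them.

Using the convergent recurrence p_i = a_i*p_{i-1} + p_{i-2}, q_i = a_i*q_{i-1} + q_{i-2} with p_{-2}=0, p_{-1}=1, q_{-2}=1, q_{-1}=0:
  i=0: a_0=2, p_0 = 2*1 + 0 = 2, q_0 = 2*0 + 1 = 1.
  i=1: a_1=3, p_1 = 3*2 + 1 = 7, q_1 = 3*1 + 0 = 3.
  i=2: a_2=3, p_2 = 3*7 + 2 = 23, q_2 = 3*3 + 1 = 10.
  i=3: a_3=2, p_3 = 2*23 + 7 = 53, q_3 = 2*10 + 3 = 23.
  i=4: a_4=6, p_4 = 6*53 + 23 = 341, q_4 = 6*23 + 10 = 148.
  i=5: a_5=5, p_5 = 5*341 + 53 = 1758, q_5 = 5*148 + 23 = 763.

2/1, 7/3, 23/10, 53/23, 341/148, 1758/763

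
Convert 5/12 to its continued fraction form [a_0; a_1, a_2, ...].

[0; 2, 2, 2]

Run the Euclidean algorithm on 5 and 12; the successive quotients are the partial quotients a_0, a_1, ... (each step inverts the fractional part left over by the previous one):
  5 = 0*12 + 5, so a_0 = 0.
  12 = 2*5 + 2, so a_1 = 2.
  5 = 2*2 + 1, so a_2 = 2.
  2 = 2*1 + 0, so a_3 = 2.
The remainder reaches 0 after 4 divisions, so the expansion has 4 partial quotients, read off in order.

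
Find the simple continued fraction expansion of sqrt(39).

[6; (4, 12)]

Write x_i = (sqrt(39) + m_i)/d_i with (m_0, d_0) = (0, 1). a_0 = floor(sqrt(39)) = 6, since 6^2 = 36 <= 39 < 49 = 7^2.
Iterate m_{i+1} = d_i*a_i - m_i, d_{i+1} = (39 - m_{i+1}^2)/d_i, a_{i+1} = floor((a_0 + m_{i+1})/d_{i+1}):
  m_1 = 1*6 - 0 = 6, d_1 = (39 - 6^2)/1 = 3/1 = 3, a_1 = floor((6 + 6)/3) = 4.
  m_2 = 3*4 - 6 = 6, d_2 = (39 - 6^2)/3 = 3/3 = 1, a_2 = floor((6 + 6)/1) = 12.
  m_3 = 1*12 - 6 = 6, d_3 = (39 - 6^2)/1 = 3/1 = 3: (m_3, d_3) = (m_1, d_1) = (6, 3), so from here the quotients repeat a_1, a_2; the period length is 2.
Hence the expansion of sqrt(39) is a_0 = 6 followed by the repeating block 4, 12 (period 2).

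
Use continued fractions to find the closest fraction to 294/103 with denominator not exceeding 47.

117/41

Expand x = 294/103 as a continued fraction with the Euclidean algorithm:
  294 = 2*103 + 88, so a_0 = 2.
  103 = 1*88 + 15, so a_1 = 1.
  88 = 5*15 + 13, so a_2 = 5.
  15 = 1*13 + 2, so a_3 = 1.
  13 = 6*2 + 1, so a_4 = 6.
  2 = 2*1 + 0, so a_5 = 2.
so x = [2; 1, 5, 1, 6, 2].
Convergents (p_i = a_i*p_{i-1} + p_{i-2}, q_i = a_i*q_{i-1} + q_{i-2} with p_{-2}=0, p_{-1}=1, q_{-2}=1, q_{-1}=0), until the denominator exceeds 47:
  i=0: a_0=2, p_0 = 2*1 + 0 = 2, q_0 = 2*0 + 1 = 1.
  i=1: a_1=1, p_1 = 1*2 + 1 = 3, q_1 = 1*1 + 0 = 1.
  i=2: a_2=5, p_2 = 5*3 + 2 = 17, q_2 = 5*1 + 1 = 6.
  i=3: a_3=1, p_3 = 1*17 + 3 = 20, q_3 = 1*6 + 1 = 7.
  i=4: a_4=6, p_4 = 6*20 + 17 = 137, q_4 = 6*7 + 6 = 48.
q_4 = 48 > 47, so the last convergent with denominator <= 47 is p_3/q_3 = 20/7.
The closest fraction with denominator <= 47 is either p_3/q_3 or the intermediate fraction (k*p_3 + p_2)/(k*q_3 + q_2) with the largest k >= 1 whose denominator stays <= 47; these approach x as k grows, and every other convergent or intermediate fraction in range is farther away.
Largest k: floor((47 - q_2)/q_3) = floor((47 - 6)/7) = 5.
That gives (5*20 + 17)/(5*7 + 6) = 117/41.
Compare the errors: |x - 20/7| = |294*7 - 20*103|/(103*7) = 2/721, and |x - 117/41| = |294*41 - 117*103|/(103*41) = 3/4223.
Cross-multiplying, 3*721 = 2163 < 8446 = 2*4223, so 3/4223 is smaller: the intermediate fraction 117/41 is closer to x than 20/7.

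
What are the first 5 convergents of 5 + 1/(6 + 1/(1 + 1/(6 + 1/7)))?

5/1, 31/6, 36/7, 247/48, 1765/343

Using the convergent recurrence p_i = a_i*p_{i-1} + p_{i-2}, q_i = a_i*q_{i-1} + q_{i-2} with p_{-2}=0, p_{-1}=1, q_{-2}=1, q_{-1}=0:
  i=0: a_0=5, p_0 = 5*1 + 0 = 5, q_0 = 5*0 + 1 = 1.
  i=1: a_1=6, p_1 = 6*5 + 1 = 31, q_1 = 6*1 + 0 = 6.
  i=2: a_2=1, p_2 = 1*31 + 5 = 36, q_2 = 1*6 + 1 = 7.
  i=3: a_3=6, p_3 = 6*36 + 31 = 247, q_3 = 6*7 + 6 = 48.
  i=4: a_4=7, p_4 = 7*247 + 36 = 1765, q_4 = 7*48 + 7 = 343.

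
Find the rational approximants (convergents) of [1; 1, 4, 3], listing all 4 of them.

1/1, 2/1, 9/5, 29/16

Using the convergent recurrence p_i = a_i*p_{i-1} + p_{i-2}, q_i = a_i*q_{i-1} + q_{i-2} with p_{-2}=0, p_{-1}=1, q_{-2}=1, q_{-1}=0:
  i=0: a_0=1, p_0 = 1*1 + 0 = 1, q_0 = 1*0 + 1 = 1.
  i=1: a_1=1, p_1 = 1*1 + 1 = 2, q_1 = 1*1 + 0 = 1.
  i=2: a_2=4, p_2 = 4*2 + 1 = 9, q_2 = 4*1 + 1 = 5.
  i=3: a_3=3, p_3 = 3*9 + 2 = 29, q_3 = 3*5 + 1 = 16.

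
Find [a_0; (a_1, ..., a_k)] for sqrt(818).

[28; (1, 1, 1, 1, 56)]

Write x_i = (sqrt(818) + m_i)/d_i with (m_0, d_0) = (0, 1). a_0 = floor(sqrt(818)) = 28, since 28^2 = 784 <= 818 < 841 = 29^2.
Iterate m_{i+1} = d_i*a_i - m_i, d_{i+1} = (818 - m_{i+1}^2)/d_i, a_{i+1} = floor((a_0 + m_{i+1})/d_{i+1}):
  m_1 = 1*28 - 0 = 28, d_1 = (818 - 28^2)/1 = 34/1 = 34, a_1 = floor((28 + 28)/34) = 1.
  m_2 = 34*1 - 28 = 6, d_2 = (818 - 6^2)/34 = 782/34 = 23, a_2 = floor((28 + 6)/23) = 1.
  m_3 = 23*1 - 6 = 17, d_3 = (818 - 17^2)/23 = 529/23 = 23, a_3 = floor((28 + 17)/23) = 1.
  m_4 = 23*1 - 17 = 6, d_4 = (818 - 6^2)/23 = 782/23 = 34, a_4 = floor((28 + 6)/34) = 1.
  m_5 = 34*1 - 6 = 28, d_5 = (818 - 28^2)/34 = 34/34 = 1, a_5 = floor((28 + 28)/1) = 56.
  m_6 = 1*56 - 28 = 28, d_6 = (818 - 28^2)/1 = 34/1 = 34: (m_6, d_6) = (m_1, d_1) = (28, 34), so from here the quotients repeat a_1, ..., a_5; the period length is 5.
Hence the expansion of sqrt(818) is a_0 = 28 followed by the repeating block 1, 1, 1, 1, 56 (period 5).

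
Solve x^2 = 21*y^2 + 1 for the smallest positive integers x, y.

(x, y) = (55, 12)

First expand sqrt(21) as a continued fraction. With x_i = (sqrt(21) + m_i)/d_i and (m_0, d_0) = (0, 1): a_0 = floor(sqrt(21)) = 4, since 4^2 = 16 <= 21 < 25 = 5^2.
Iterate m_{i+1} = d_i*a_i - m_i, d_{i+1} = (21 - m_{i+1}^2)/d_i, a_{i+1} = floor((a_0 + m_{i+1})/d_{i+1}):
  m_1 = 1*4 - 0 = 4, d_1 = (21 - 4^2)/1 = 5/1 = 5, a_1 = floor((4 + 4)/5) = 1.
  m_2 = 5*1 - 4 = 1, d_2 = (21 - 1^2)/5 = 20/5 = 4, a_2 = floor((4 + 1)/4) = 1.
  m_3 = 4*1 - 1 = 3, d_3 = (21 - 3^2)/4 = 12/4 = 3, a_3 = floor((4 + 3)/3) = 2.
  m_4 = 3*2 - 3 = 3, d_4 = (21 - 3^2)/3 = 12/3 = 4, a_4 = floor((4 + 3)/4) = 1.
  m_5 = 4*1 - 3 = 1, d_5 = (21 - 1^2)/4 = 20/4 = 5, a_5 = floor((4 + 1)/5) = 1.
  m_6 = 5*1 - 1 = 4, d_6 = (21 - 4^2)/5 = 5/5 = 1, a_6 = floor((4 + 4)/1) = 8.
  m_7 = 1*8 - 4 = 4, d_7 = (21 - 4^2)/1 = 5/1 = 5: (m_7, d_7) = (m_1, d_1) = (4, 5), so from here the quotients repeat a_1, ..., a_6; the period length is 6.
So sqrt(21) = [4; (1, 1, 2, 1, 1, 8)] with period length k = 6.
k is even, so the fundamental solution of x^2 - 21y^2 = 1 is (p_{k-1}, q_{k-1}) = (p_5, q_5); compute convergents through index 5.
Convergents (p_i = a_i*p_{i-1} + p_{i-2}, q_i = a_i*q_{i-1} + q_{i-2} with p_{-2}=0, p_{-1}=1, q_{-2}=1, q_{-1}=0):
  i=0: a_0=4, p_0 = 4*1 + 0 = 4, q_0 = 4*0 + 1 = 1.
  i=1: a_1=1, p_1 = 1*4 + 1 = 5, q_1 = 1*1 + 0 = 1.
  i=2: a_2=1, p_2 = 1*5 + 4 = 9, q_2 = 1*1 + 1 = 2.
  i=3: a_3=2, p_3 = 2*9 + 5 = 23, q_3 = 2*2 + 1 = 5.
  i=4: a_4=1, p_4 = 1*23 + 9 = 32, q_4 = 1*5 + 2 = 7.
  i=5: a_5=1, p_5 = 1*32 + 23 = 55, q_5 = 1*7 + 5 = 12.
Check: 55^2 - 21*12^2 = 3025 - 3024 = 1, so (x, y) = (55, 12) solves the equation, and by the theorem it is the least positive solution.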